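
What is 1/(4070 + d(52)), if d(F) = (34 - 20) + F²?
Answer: 1/6788 ≈ 0.00014732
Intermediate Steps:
d(F) = 14 + F²
1/(4070 + d(52)) = 1/(4070 + (14 + 52²)) = 1/(4070 + (14 + 2704)) = 1/(4070 + 2718) = 1/6788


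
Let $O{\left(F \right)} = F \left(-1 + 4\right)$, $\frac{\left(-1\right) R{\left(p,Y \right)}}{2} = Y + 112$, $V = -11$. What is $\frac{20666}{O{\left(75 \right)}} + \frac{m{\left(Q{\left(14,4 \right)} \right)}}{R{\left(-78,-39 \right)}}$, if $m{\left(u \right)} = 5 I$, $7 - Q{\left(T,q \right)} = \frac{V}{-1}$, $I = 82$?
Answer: $\frac{1462493}{16425} \approx 89.041$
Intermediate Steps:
$R{\left(p,Y \right)} = -224 - 2 Y$ ($R{\left(p,Y \right)} = - 2 \left(Y + 112\right) = - 2 \left(112 + Y\right) = -224 - 2 Y$)
$O{\left(F \right)} = 3 F$ ($O{\left(F \right)} = F 3 = 3 F$)
$Q{\left(T,q \right)} = -4$ ($Q{\left(T,q \right)} = 7 - - \frac{11}{-1} = 7 - \left(-11\right) \left(-1\right) = 7 - 11 = -4$)
$m{\left(u \right)} = 410$ ($m{\left(u \right)} = 5 \cdot 82 = 410$)
$\frac{20666}{O{\left(75 \right)}} + \frac{m{\left(Q{\left(14,4 \right)} \right)}}{R{\left(-78,-39 \right)}} = \frac{20666}{3 \cdot 75} + \frac{410}{-224 - -78} = \frac{20666}{225} + \frac{410}{-224 + 78} = 20666 \cdot \frac{1}{225} + \frac{410}{-146} = \frac{20666}{225} + 410 \left(- \frac{1}{146}\right) = \frac{20666}{225} - \frac{205}{73} = \frac{1462493}{16425}$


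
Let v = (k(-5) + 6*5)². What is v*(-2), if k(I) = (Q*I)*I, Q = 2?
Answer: -12800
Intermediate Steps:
k(I) = 2*I² (k(I) = (2*I)*I = 2*I²)
v = 6400 (v = (2*(-5)² + 6*5)² = (2*25 + 30)² = (50 + 30)² = 80² = 6400)
v*(-2) = 6400*(-2) = -12800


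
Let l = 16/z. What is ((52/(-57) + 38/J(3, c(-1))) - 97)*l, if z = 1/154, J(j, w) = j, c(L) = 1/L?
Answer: -11972576/57 ≈ -2.1005e+5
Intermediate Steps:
c(L) = 1/L
z = 1/154 ≈ 0.0064935
l = 2464 (l = 16/(1/154) = 16*154 = 2464)
((52/(-57) + 38/J(3, c(-1))) - 97)*l = ((52/(-57) + 38/3) - 97)*2464 = ((52*(-1/57) + 38*(⅓)) - 97)*2464 = ((-52/57 + 38/3) - 97)*2464 = (670/57 - 97)*2464 = -4859/57*2464 = -11972576/57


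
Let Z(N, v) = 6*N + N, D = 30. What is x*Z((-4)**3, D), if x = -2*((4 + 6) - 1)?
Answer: 8064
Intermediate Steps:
Z(N, v) = 7*N
x = -18 (x = -2*(10 - 1) = -2*9 = -18)
x*Z((-4)**3, D) = -126*(-4)**3 = -126*(-64) = -18*(-448) = 8064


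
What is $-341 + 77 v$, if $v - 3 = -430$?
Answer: $-33220$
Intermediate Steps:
$v = -427$ ($v = 3 - 430 = -427$)
$-341 + 77 v = -341 + 77 \left(-427\right) = -341 - 32879 = -33220$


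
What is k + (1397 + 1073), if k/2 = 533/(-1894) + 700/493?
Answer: 1154234401/466871 ≈ 2472.3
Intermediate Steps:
k = 1063031/466871 (k = 2*(533/(-1894) + 700/493) = 2*(533*(-1/1894) + 700*(1/493)) = 2*(-533/1894 + 700/493) = 2*(1063031/933742) = 1063031/466871 ≈ 2.2769)
k + (1397 + 1073) = 1063031/466871 + (1397 + 1073) = 1063031/466871 + 2470 = 1154234401/466871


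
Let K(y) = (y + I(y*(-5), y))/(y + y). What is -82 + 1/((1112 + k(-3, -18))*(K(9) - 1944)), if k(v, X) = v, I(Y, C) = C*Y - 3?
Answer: -1072795592/13082873 ≈ -82.000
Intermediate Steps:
I(Y, C) = -3 + C*Y
K(y) = (-3 + y - 5*y²)/(2*y) (K(y) = (y + (-3 + y*(y*(-5))))/(y + y) = (y + (-3 + y*(-5*y)))/((2*y)) = (y + (-3 - 5*y²))*(1/(2*y)) = (-3 + y - 5*y²)*(1/(2*y)) = (-3 + y - 5*y²)/(2*y))
-82 + 1/((1112 + k(-3, -18))*(K(9) - 1944)) = -82 + 1/((1112 - 3)*((½)*(-3 + 9 - 5*9²)/9 - 1944)) = -82 + 1/(1109*((½)*(⅑)*(-3 + 9 - 5*81) - 1944)) = -82 + 1/(1109*((½)*(⅑)*(-3 + 9 - 405) - 1944)) = -82 + 1/(1109*((½)*(⅑)*(-399) - 1944)) = -82 + 1/(1109*(-133/6 - 1944)) = -82 + 1/(1109*(-11797/6)) = -82 + 1/(-13082873/6) = -82 - 6/13082873 = -1072795592/13082873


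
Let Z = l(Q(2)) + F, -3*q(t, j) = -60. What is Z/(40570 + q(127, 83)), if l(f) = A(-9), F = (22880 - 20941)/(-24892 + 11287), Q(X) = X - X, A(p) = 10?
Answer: 3271/13468950 ≈ 0.00024285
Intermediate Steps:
q(t, j) = 20 (q(t, j) = -⅓*(-60) = 20)
Q(X) = 0
F = -1939/13605 (F = 1939/(-13605) = 1939*(-1/13605) = -1939/13605 ≈ -0.14252)
l(f) = 10
Z = 134111/13605 (Z = 10 - 1939/13605 = 134111/13605 ≈ 9.8575)
Z/(40570 + q(127, 83)) = 134111/(13605*(40570 + 20)) = (134111/13605)/40590 = (134111/13605)*(1/40590) = 3271/13468950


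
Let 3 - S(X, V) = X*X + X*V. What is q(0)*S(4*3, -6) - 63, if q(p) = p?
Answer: -63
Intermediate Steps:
S(X, V) = 3 - X² - V*X (S(X, V) = 3 - (X*X + X*V) = 3 - (X² + V*X) = 3 + (-X² - V*X) = 3 - X² - V*X)
q(0)*S(4*3, -6) - 63 = 0*(3 - (4*3)² - 1*(-6)*4*3) - 63 = 0*(3 - 1*12² - 1*(-6)*12) - 63 = 0*(3 - 1*144 + 72) - 63 = 0*(3 - 144 + 72) - 63 = 0*(-69) - 63 = 0 - 63 = -63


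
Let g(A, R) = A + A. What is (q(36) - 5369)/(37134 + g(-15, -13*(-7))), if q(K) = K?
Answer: -5333/37104 ≈ -0.14373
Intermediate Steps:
g(A, R) = 2*A
(q(36) - 5369)/(37134 + g(-15, -13*(-7))) = (36 - 5369)/(37134 + 2*(-15)) = -5333/(37134 - 30) = -5333/37104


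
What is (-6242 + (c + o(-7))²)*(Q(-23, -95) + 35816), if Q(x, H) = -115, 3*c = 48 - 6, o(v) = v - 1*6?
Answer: -222809941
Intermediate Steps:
o(v) = -6 + v (o(v) = v - 6 = -6 + v)
c = 14 (c = (48 - 6)/3 = (⅓)*42 = 14)
(-6242 + (c + o(-7))²)*(Q(-23, -95) + 35816) = (-6242 + (14 + (-6 - 7))²)*(-115 + 35816) = (-6242 + (14 - 13)²)*35701 = (-6242 + 1²)*35701 = (-6242 + 1)*35701 = -6241*35701 = -222809941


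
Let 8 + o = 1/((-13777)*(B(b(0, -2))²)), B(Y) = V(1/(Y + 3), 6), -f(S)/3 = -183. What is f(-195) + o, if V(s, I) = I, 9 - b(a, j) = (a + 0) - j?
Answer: 268320851/495972 ≈ 541.00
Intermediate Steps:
b(a, j) = 9 + j - a (b(a, j) = 9 - ((a + 0) - j) = 9 - (a - j) = 9 + (j - a) = 9 + j - a)
f(S) = 549 (f(S) = -3*(-183) = 549)
B(Y) = 6
o = -3967777/495972 (o = -8 + 1/((-13777)*(6²)) = -8 - 1/13777/36 = -8 - 1/13777*1/36 = -8 - 1/495972 = -3967777/495972 ≈ -8.0000)
f(-195) + o = 549 - 3967777/495972 = 268320851/495972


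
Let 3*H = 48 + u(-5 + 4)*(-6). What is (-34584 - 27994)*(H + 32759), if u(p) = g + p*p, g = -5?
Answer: -2051494574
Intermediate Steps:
u(p) = -5 + p**2 (u(p) = -5 + p*p = -5 + p**2)
H = 24 (H = (48 + (-5 + (-5 + 4)**2)*(-6))/3 = (48 + (-5 + (-1)**2)*(-6))/3 = (48 + (-5 + 1)*(-6))/3 = (48 - 4*(-6))/3 = (48 + 24)/3 = (1/3)*72 = 24)
(-34584 - 27994)*(H + 32759) = (-34584 - 27994)*(24 + 32759) = -62578*32783 = -2051494574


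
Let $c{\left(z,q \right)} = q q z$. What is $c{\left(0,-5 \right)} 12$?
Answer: $0$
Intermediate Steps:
$c{\left(z,q \right)} = z q^{2}$ ($c{\left(z,q \right)} = q^{2} z = z q^{2}$)
$c{\left(0,-5 \right)} 12 = 0 \left(-5\right)^{2} \cdot 12 = 0 \cdot 25 \cdot 12 = 0 \cdot 12 = 0$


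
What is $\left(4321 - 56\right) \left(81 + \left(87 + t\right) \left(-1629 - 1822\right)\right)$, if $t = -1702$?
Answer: $23770747190$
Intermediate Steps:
$\left(4321 - 56\right) \left(81 + \left(87 + t\right) \left(-1629 - 1822\right)\right) = \left(4321 - 56\right) \left(81 + \left(87 - 1702\right) \left(-1629 - 1822\right)\right) = 4265 \left(81 - -5573365\right) = 4265 \left(81 + 5573365\right) = 4265 \cdot 5573446 = 23770747190$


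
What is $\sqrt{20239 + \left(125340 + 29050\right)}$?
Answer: $\sqrt{174629} \approx 417.89$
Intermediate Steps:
$\sqrt{20239 + \left(125340 + 29050\right)} = \sqrt{20239 + 154390} = \sqrt{174629}$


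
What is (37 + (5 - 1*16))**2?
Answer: 676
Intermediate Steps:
(37 + (5 - 1*16))**2 = (37 + (5 - 16))**2 = (37 - 11)**2 = 26**2 = 676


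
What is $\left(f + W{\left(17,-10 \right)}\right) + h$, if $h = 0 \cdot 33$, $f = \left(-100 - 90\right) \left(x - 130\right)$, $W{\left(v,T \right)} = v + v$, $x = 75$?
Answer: $10484$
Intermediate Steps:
$W{\left(v,T \right)} = 2 v$
$f = 10450$ ($f = \left(-100 - 90\right) \left(75 - 130\right) = \left(-190\right) \left(-55\right) = 10450$)
$h = 0$
$\left(f + W{\left(17,-10 \right)}\right) + h = \left(10450 + 2 \cdot 17\right) + 0 = \left(10450 + 34\right) + 0 = 10484 + 0 = 10484$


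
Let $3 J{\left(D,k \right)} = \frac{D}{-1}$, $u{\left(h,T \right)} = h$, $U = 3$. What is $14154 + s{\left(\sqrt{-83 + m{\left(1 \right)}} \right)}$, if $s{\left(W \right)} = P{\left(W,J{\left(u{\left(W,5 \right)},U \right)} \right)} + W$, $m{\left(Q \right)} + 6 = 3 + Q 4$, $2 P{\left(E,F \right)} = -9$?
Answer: $\frac{28299}{2} + i \sqrt{82} \approx 14150.0 + 9.0554 i$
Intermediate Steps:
$J{\left(D,k \right)} = - \frac{D}{3}$ ($J{\left(D,k \right)} = \frac{D \frac{1}{-1}}{3} = \frac{D \left(-1\right)}{3} = \frac{\left(-1\right) D}{3} = - \frac{D}{3}$)
$P{\left(E,F \right)} = - \frac{9}{2}$ ($P{\left(E,F \right)} = \frac{1}{2} \left(-9\right) = - \frac{9}{2}$)
$m{\left(Q \right)} = -3 + 4 Q$ ($m{\left(Q \right)} = -6 + \left(3 + Q 4\right) = -6 + \left(3 + 4 Q\right) = -3 + 4 Q$)
$s{\left(W \right)} = - \frac{9}{2} + W$
$14154 + s{\left(\sqrt{-83 + m{\left(1 \right)}} \right)} = 14154 - \left(\frac{9}{2} - \sqrt{-83 + \left(-3 + 4 \cdot 1\right)}\right) = 14154 - \left(\frac{9}{2} - \sqrt{-83 + \left(-3 + 4\right)}\right) = 14154 - \left(\frac{9}{2} - \sqrt{-83 + 1}\right) = 14154 - \left(\frac{9}{2} - \sqrt{-82}\right) = 14154 - \left(\frac{9}{2} - i \sqrt{82}\right) = \frac{28299}{2} + i \sqrt{82}$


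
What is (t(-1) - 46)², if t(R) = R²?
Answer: 2025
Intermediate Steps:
(t(-1) - 46)² = ((-1)² - 46)² = (1 - 46)² = (-45)² = 2025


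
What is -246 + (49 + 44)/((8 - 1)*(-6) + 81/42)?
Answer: -46436/187 ≈ -248.32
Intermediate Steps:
-246 + (49 + 44)/((8 - 1)*(-6) + 81/42) = -246 + 93/(7*(-6) + 81*(1/42)) = -246 + 93/(-42 + 27/14) = -246 + 93/(-561/14) = -246 + 93*(-14/561) = -246 - 434/187 = -46436/187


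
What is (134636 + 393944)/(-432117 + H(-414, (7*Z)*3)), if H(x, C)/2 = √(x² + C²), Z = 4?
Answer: -25378711540/20747154209 - 2114320*√4957/62241462627 ≈ -1.2256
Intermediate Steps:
H(x, C) = 2*√(C² + x²) (H(x, C) = 2*√(x² + C²) = 2*√(C² + x²))
(134636 + 393944)/(-432117 + H(-414, (7*Z)*3)) = (134636 + 393944)/(-432117 + 2*√(((7*4)*3)² + (-414)²)) = 528580/(-432117 + 2*√((28*3)² + 171396)) = 528580/(-432117 + 2*√(84² + 171396)) = 528580/(-432117 + 2*√(7056 + 171396)) = 528580/(-432117 + 2*√178452) = 528580/(-432117 + 2*(6*√4957)) = 528580/(-432117 + 12*√4957)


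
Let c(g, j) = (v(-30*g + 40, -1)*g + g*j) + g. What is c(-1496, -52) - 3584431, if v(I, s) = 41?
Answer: -3569471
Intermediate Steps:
c(g, j) = 42*g + g*j (c(g, j) = (41*g + g*j) + g = 42*g + g*j)
c(-1496, -52) - 3584431 = -1496*(42 - 52) - 3584431 = -1496*(-10) - 3584431 = 14960 - 3584431 = -3569471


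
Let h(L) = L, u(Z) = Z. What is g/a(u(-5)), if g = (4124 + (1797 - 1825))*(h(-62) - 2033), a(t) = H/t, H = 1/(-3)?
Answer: -128716800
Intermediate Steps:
H = -1/3 ≈ -0.33333
a(t) = -1/(3*t)
g = -8581120 (g = (4124 + (1797 - 1825))*(-62 - 2033) = (4124 - 28)*(-2095) = 4096*(-2095) = -8581120)
g/a(u(-5)) = -8581120/((-1/3/(-5))) = -8581120/((-1/3*(-1/5))) = -8581120/1/15 = -8581120*15 = -128716800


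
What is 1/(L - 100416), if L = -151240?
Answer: -1/251656 ≈ -3.9737e-6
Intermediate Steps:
1/(L - 100416) = 1/(-151240 - 100416) = 1/(-251656) = -1/251656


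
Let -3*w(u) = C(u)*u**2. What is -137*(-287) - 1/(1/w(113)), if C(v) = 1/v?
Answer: 118070/3 ≈ 39357.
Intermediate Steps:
w(u) = -u/3 (w(u) = -u**2/(3*u) = -u/3)
-137*(-287) - 1/(1/w(113)) = -137*(-287) - 1/(1/(-1/3*113)) = 39319 - 1/(1/(-113/3)) = 39319 - 1/(-3/113) = 39319 - 1*(-113/3) = 39319 + 113/3 = 118070/3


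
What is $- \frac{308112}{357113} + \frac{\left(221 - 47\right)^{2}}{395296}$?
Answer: $- \frac{27745871991}{35291335112} \approx -0.78619$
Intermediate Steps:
$- \frac{308112}{357113} + \frac{\left(221 - 47\right)^{2}}{395296} = \left(-308112\right) \frac{1}{357113} + 174^{2} \cdot \frac{1}{395296} = - \frac{308112}{357113} + 30276 \cdot \frac{1}{395296} = - \frac{308112}{357113} + \frac{7569}{98824} = - \frac{27745871991}{35291335112}$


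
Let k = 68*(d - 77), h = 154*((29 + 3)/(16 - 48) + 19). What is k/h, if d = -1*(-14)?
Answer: -17/11 ≈ -1.5455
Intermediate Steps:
d = 14
h = 2772 (h = 154*(32/(-32) + 19) = 154*(32*(-1/32) + 19) = 154*(-1 + 19) = 154*18 = 2772)
k = -4284 (k = 68*(14 - 77) = 68*(-63) = -4284)
k/h = -4284/2772 = -4284*1/2772 = -17/11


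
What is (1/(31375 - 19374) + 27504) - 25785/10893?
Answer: 1198401010060/43575631 ≈ 27502.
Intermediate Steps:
(1/(31375 - 19374) + 27504) - 25785/10893 = (1/12001 + 27504) - 25785*1/10893 = (1/12001 + 27504) - 8595/3631 = 330075505/12001 - 8595/3631 = 1198401010060/43575631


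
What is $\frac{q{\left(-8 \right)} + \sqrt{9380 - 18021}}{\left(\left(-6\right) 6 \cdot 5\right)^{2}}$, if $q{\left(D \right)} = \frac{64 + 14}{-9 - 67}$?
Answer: $- \frac{13}{410400} + \frac{i \sqrt{8641}}{32400} \approx -3.1676 \cdot 10^{-5} + 0.002869 i$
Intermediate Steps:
$q{\left(D \right)} = - \frac{39}{38}$ ($q{\left(D \right)} = \frac{78}{-76} = 78 \left(- \frac{1}{76}\right) = - \frac{39}{38}$)
$\frac{q{\left(-8 \right)} + \sqrt{9380 - 18021}}{\left(\left(-6\right) 6 \cdot 5\right)^{2}} = \frac{- \frac{39}{38} + \sqrt{9380 - 18021}}{\left(\left(-6\right) 6 \cdot 5\right)^{2}} = \frac{- \frac{39}{38} + \sqrt{-8641}}{\left(\left(-36\right) 5\right)^{2}} = \frac{- \frac{39}{38} + i \sqrt{8641}}{\left(-180\right)^{2}} = \frac{- \frac{39}{38} + i \sqrt{8641}}{32400} = \left(- \frac{39}{38} + i \sqrt{8641}\right) \frac{1}{32400} = - \frac{13}{410400} + \frac{i \sqrt{8641}}{32400}$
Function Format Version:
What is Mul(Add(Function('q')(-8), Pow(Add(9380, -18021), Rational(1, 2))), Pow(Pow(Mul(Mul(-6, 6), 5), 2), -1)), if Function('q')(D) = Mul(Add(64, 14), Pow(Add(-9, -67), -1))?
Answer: Add(Rational(-13, 410400), Mul(Rational(1, 32400), I, Pow(8641, Rational(1, 2)))) ≈ Add(-3.1676e-5, Mul(0.0028690, I))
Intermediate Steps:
Function('q')(D) = Rational(-39, 38) (Function('q')(D) = Mul(78, Pow(-76, -1)) = Mul(78, Rational(-1, 76)) = Rational(-39, 38))
Mul(Add(Function('q')(-8), Pow(Add(9380, -18021), Rational(1, 2))), Pow(Pow(Mul(Mul(-6, 6), 5), 2), -1)) = Mul(Add(Rational(-39, 38), Pow(Add(9380, -18021), Rational(1, 2))), Pow(Pow(Mul(Mul(-6, 6), 5), 2), -1)) = Mul(Add(Rational(-39, 38), Pow(-8641, Rational(1, 2))), Pow(Pow(Mul(-36, 5), 2), -1)) = Mul(Add(Rational(-39, 38), Mul(I, Pow(8641, Rational(1, 2)))), Pow(Pow(-180, 2), -1)) = Mul(Add(Rational(-39, 38), Mul(I, Pow(8641, Rational(1, 2)))), Pow(32400, -1)) = Mul(Add(Rational(-39, 38), Mul(I, Pow(8641, Rational(1, 2)))), Rational(1, 32400)) = Add(Rational(-13, 410400), Mul(Rational(1, 32400), I, Pow(8641, Rational(1, 2))))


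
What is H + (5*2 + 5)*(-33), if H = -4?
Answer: -499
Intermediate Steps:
H + (5*2 + 5)*(-33) = -4 + (5*2 + 5)*(-33) = -4 + (10 + 5)*(-33) = -4 + 15*(-33) = -4 - 495 = -499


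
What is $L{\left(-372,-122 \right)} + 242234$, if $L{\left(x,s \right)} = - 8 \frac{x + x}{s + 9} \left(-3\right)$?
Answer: $\frac{27390298}{113} \approx 2.4239 \cdot 10^{5}$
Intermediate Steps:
$L{\left(x,s \right)} = \frac{48 x}{9 + s}$ ($L{\left(x,s \right)} = - 8 \frac{2 x}{9 + s} \left(-3\right) = - \frac{16 x}{9 + s} \left(-3\right) = \frac{48 x}{9 + s}$)
$L{\left(-372,-122 \right)} + 242234 = 48 \left(-372\right) \frac{1}{9 - 122} + 242234 = 48 \left(-372\right) \frac{1}{-113} + 242234 = 48 \left(-372\right) \left(- \frac{1}{113}\right) + 242234 = \frac{17856}{113} + 242234 = \frac{27390298}{113}$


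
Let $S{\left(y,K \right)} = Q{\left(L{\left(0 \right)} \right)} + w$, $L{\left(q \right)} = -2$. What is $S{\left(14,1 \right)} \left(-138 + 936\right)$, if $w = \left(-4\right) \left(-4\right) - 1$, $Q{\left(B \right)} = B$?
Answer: $10374$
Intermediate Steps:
$w = 15$ ($w = 16 - 1 = 15$)
$S{\left(y,K \right)} = 13$ ($S{\left(y,K \right)} = -2 + 15 = 13$)
$S{\left(14,1 \right)} \left(-138 + 936\right) = 13 \left(-138 + 936\right) = 13 \cdot 798 = 10374$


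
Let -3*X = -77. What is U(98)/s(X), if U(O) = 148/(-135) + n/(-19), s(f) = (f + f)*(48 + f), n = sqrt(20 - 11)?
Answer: -3217/9699690 ≈ -0.00033166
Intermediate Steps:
X = 77/3 (X = -1/3*(-77) = 77/3 ≈ 25.667)
n = 3 (n = sqrt(9) = 3)
s(f) = 2*f*(48 + f) (s(f) = (2*f)*(48 + f) = 2*f*(48 + f))
U(O) = -3217/2565 (U(O) = 148/(-135) + 3/(-19) = 148*(-1/135) + 3*(-1/19) = -148/135 - 3/19 = -3217/2565)
U(98)/s(X) = -3217*3/(154*(48 + 77/3))/2565 = -3217/(2565*(2*(77/3)*(221/3))) = -3217/(2565*34034/9) = -3217/2565*9/34034 = -3217/9699690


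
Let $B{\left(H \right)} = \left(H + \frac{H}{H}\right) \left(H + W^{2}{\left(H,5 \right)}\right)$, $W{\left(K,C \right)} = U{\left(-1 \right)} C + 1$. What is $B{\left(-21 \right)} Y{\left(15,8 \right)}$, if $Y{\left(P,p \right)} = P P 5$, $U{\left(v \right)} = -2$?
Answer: $-1350000$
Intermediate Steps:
$Y{\left(P,p \right)} = 5 P^{2}$ ($Y{\left(P,p \right)} = P^{2} \cdot 5 = 5 P^{2}$)
$W{\left(K,C \right)} = 1 - 2 C$ ($W{\left(K,C \right)} = - 2 C + 1 = 1 - 2 C$)
$B{\left(H \right)} = \left(1 + H\right) \left(81 + H\right)$ ($B{\left(H \right)} = \left(H + \frac{H}{H}\right) \left(H + \left(1 - 10\right)^{2}\right) = \left(H + 1\right) \left(H + \left(1 - 10\right)^{2}\right) = \left(1 + H\right) \left(H + \left(-9\right)^{2}\right) = \left(1 + H\right) \left(H + 81\right) = \left(1 + H\right) \left(81 + H\right)$)
$B{\left(-21 \right)} Y{\left(15,8 \right)} = \left(81 + \left(-21\right)^{2} + 82 \left(-21\right)\right) 5 \cdot 15^{2} = \left(81 + 441 - 1722\right) 5 \cdot 225 = \left(-1200\right) 1125 = -1350000$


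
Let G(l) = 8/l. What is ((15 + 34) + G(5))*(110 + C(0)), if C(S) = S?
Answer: 5566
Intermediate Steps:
((15 + 34) + G(5))*(110 + C(0)) = ((15 + 34) + 8/5)*(110 + 0) = (49 + 8*(⅕))*110 = (49 + 8/5)*110 = (253/5)*110 = 5566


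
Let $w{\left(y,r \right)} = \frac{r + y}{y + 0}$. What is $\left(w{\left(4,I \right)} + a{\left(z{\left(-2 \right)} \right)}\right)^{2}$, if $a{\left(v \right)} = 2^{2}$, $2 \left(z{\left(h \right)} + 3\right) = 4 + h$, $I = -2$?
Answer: $\frac{81}{4} \approx 20.25$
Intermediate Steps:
$w{\left(y,r \right)} = \frac{r + y}{y}$
$z{\left(h \right)} = -1 + \frac{h}{2}$ ($z{\left(h \right)} = -3 + \frac{4 + h}{2} = -3 + \left(2 + \frac{h}{2}\right) = -1 + \frac{h}{2}$)
$a{\left(v \right)} = 4$
$\left(w{\left(4,I \right)} + a{\left(z{\left(-2 \right)} \right)}\right)^{2} = \left(\frac{-2 + 4}{4} + 4\right)^{2} = \left(\frac{1}{4} \cdot 2 + 4\right)^{2} = \left(\frac{1}{2} + 4\right)^{2} = \left(\frac{9}{2}\right)^{2} = \frac{81}{4}$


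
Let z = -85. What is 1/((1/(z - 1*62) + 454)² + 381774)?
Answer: 21609/12703581535 ≈ 1.7010e-6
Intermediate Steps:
1/((1/(z - 1*62) + 454)² + 381774) = 1/((1/(-85 - 1*62) + 454)² + 381774) = 1/((1/(-85 - 62) + 454)² + 381774) = 1/((1/(-147) + 454)² + 381774) = 1/((-1/147 + 454)² + 381774) = 1/((66737/147)² + 381774) = 1/(4453827169/21609 + 381774) = 1/(12703581535/21609) = 21609/12703581535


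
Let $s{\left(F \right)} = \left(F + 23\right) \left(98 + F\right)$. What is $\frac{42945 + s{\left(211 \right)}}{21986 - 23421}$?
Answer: $- \frac{2811}{35} \approx -80.314$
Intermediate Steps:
$s{\left(F \right)} = \left(23 + F\right) \left(98 + F\right)$
$\frac{42945 + s{\left(211 \right)}}{21986 - 23421} = \frac{42945 + \left(2254 + 211^{2} + 121 \cdot 211\right)}{21986 - 23421} = \frac{42945 + \left(2254 + 44521 + 25531\right)}{-1435} = \left(42945 + 72306\right) \left(- \frac{1}{1435}\right) = 115251 \left(- \frac{1}{1435}\right) = - \frac{2811}{35}$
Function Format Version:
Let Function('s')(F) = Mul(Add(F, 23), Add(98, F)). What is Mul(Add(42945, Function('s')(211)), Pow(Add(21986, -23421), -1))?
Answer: Rational(-2811, 35) ≈ -80.314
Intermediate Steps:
Function('s')(F) = Mul(Add(23, F), Add(98, F))
Mul(Add(42945, Function('s')(211)), Pow(Add(21986, -23421), -1)) = Mul(Add(42945, Add(2254, Pow(211, 2), Mul(121, 211))), Pow(Add(21986, -23421), -1)) = Mul(Add(42945, Add(2254, 44521, 25531)), Pow(-1435, -1)) = Mul(Add(42945, 72306), Rational(-1, 1435)) = Mul(115251, Rational(-1, 1435)) = Rational(-2811, 35)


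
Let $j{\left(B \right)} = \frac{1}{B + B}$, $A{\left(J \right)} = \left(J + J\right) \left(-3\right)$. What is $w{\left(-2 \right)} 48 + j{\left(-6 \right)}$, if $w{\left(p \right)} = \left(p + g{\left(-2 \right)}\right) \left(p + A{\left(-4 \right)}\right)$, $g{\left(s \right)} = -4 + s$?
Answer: $- \frac{101377}{12} \approx -8448.1$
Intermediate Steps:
$A{\left(J \right)} = - 6 J$ ($A{\left(J \right)} = 2 J \left(-3\right) = - 6 J$)
$j{\left(B \right)} = \frac{1}{2 B}$
$w{\left(p \right)} = \left(-6 + p\right) \left(24 + p\right)$ ($w{\left(p \right)} = \left(p - 6\right) \left(p - -24\right) = \left(p - 6\right) \left(p + 24\right) = \left(-6 + p\right) \left(24 + p\right)$)
$w{\left(-2 \right)} 48 + j{\left(-6 \right)} = \left(-144 + \left(-2\right)^{2} + 18 \left(-2\right)\right) 48 + \frac{1}{2 \left(-6\right)} = \left(-144 + 4 - 36\right) 48 + \frac{1}{2} \left(- \frac{1}{6}\right) = \left(-176\right) 48 - \frac{1}{12} = -8448 - \frac{1}{12} = - \frac{101377}{12}$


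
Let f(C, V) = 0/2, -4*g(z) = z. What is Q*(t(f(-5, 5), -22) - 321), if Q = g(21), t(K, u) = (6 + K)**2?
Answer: 5985/4 ≈ 1496.3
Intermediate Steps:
g(z) = -z/4
f(C, V) = 0 (f(C, V) = 0*(1/2) = 0)
Q = -21/4 (Q = -1/4*21 = -21/4 ≈ -5.2500)
Q*(t(f(-5, 5), -22) - 321) = -21*((6 + 0)**2 - 321)/4 = -21*(6**2 - 321)/4 = -21*(36 - 321)/4 = -21/4*(-285) = 5985/4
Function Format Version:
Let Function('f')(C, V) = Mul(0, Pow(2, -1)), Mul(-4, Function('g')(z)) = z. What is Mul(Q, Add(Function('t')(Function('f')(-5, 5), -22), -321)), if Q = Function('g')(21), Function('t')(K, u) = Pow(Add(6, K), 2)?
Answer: Rational(5985, 4) ≈ 1496.3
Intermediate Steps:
Function('g')(z) = Mul(Rational(-1, 4), z)
Function('f')(C, V) = 0 (Function('f')(C, V) = Mul(0, Rational(1, 2)) = 0)
Q = Rational(-21, 4) (Q = Mul(Rational(-1, 4), 21) = Rational(-21, 4) ≈ -5.2500)
Mul(Q, Add(Function('t')(Function('f')(-5, 5), -22), -321)) = Mul(Rational(-21, 4), Add(Pow(Add(6, 0), 2), -321)) = Mul(Rational(-21, 4), Add(Pow(6, 2), -321)) = Mul(Rational(-21, 4), Add(36, -321)) = Mul(Rational(-21, 4), -285) = Rational(5985, 4)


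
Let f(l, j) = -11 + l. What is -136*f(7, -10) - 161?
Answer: 383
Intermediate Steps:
-136*f(7, -10) - 161 = -136*(-11 + 7) - 161 = -136*(-4) - 161 = 544 - 161 = 383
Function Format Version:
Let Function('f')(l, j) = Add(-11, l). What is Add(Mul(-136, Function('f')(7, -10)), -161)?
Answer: 383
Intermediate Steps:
Add(Mul(-136, Function('f')(7, -10)), -161) = Add(Mul(-136, Add(-11, 7)), -161) = Add(Mul(-136, -4), -161) = Add(544, -161) = 383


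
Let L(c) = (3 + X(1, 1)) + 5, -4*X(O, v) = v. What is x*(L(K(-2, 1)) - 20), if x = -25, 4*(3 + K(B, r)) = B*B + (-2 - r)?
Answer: 1225/4 ≈ 306.25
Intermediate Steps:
K(B, r) = -7/2 - r/4 + B**2/4 (K(B, r) = -3 + (B*B + (-2 - r))/4 = -3 + (B**2 + (-2 - r))/4 = -3 + (-2 + B**2 - r)/4 = -3 + (-1/2 - r/4 + B**2/4) = -7/2 - r/4 + B**2/4)
X(O, v) = -v/4
L(c) = 31/4 (L(c) = (3 - 1/4*1) + 5 = (3 - 1/4) + 5 = 11/4 + 5 = 31/4)
x*(L(K(-2, 1)) - 20) = -25*(31/4 - 20) = -25*(-49/4) = 1225/4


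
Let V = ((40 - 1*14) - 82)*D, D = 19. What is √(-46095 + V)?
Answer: I*√47159 ≈ 217.16*I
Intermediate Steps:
V = -1064 (V = ((40 - 1*14) - 82)*19 = ((40 - 14) - 82)*19 = (26 - 82)*19 = -56*19 = -1064)
√(-46095 + V) = √(-46095 - 1064) = √(-47159) = I*√47159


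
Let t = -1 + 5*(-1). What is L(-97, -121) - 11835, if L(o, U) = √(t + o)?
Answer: -11835 + I*√103 ≈ -11835.0 + 10.149*I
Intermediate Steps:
t = -6 (t = -1 - 5 = -6)
L(o, U) = √(-6 + o)
L(-97, -121) - 11835 = √(-6 - 97) - 11835 = √(-103) - 11835 = I*√103 - 11835 = -11835 + I*√103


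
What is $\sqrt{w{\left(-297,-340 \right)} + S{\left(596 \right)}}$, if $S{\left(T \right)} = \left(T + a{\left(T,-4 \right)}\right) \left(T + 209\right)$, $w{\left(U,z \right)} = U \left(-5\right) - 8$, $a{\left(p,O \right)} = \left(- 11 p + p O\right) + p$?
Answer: $i \sqrt{6235663} \approx 2497.1 i$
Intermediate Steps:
$a{\left(p,O \right)} = - 10 p + O p$ ($a{\left(p,O \right)} = \left(- 11 p + O p\right) + p = - 10 p + O p$)
$w{\left(U,z \right)} = -8 - 5 U$ ($w{\left(U,z \right)} = - 5 U - 8 = -8 - 5 U$)
$S{\left(T \right)} = - 13 T \left(209 + T\right)$ ($S{\left(T \right)} = \left(T + T \left(-10 - 4\right)\right) \left(T + 209\right) = \left(T + T \left(-14\right)\right) \left(209 + T\right) = \left(T - 14 T\right) \left(209 + T\right) = - 13 T \left(209 + T\right)$)
$\sqrt{w{\left(-297,-340 \right)} + S{\left(596 \right)}} = \sqrt{\left(-8 - -1485\right) + 13 \cdot 596 \left(-209 - 596\right)} = \sqrt{\left(-8 + 1485\right) + 13 \cdot 596 \left(-209 - 596\right)} = \sqrt{1477 + 13 \cdot 596 \left(-805\right)} = \sqrt{1477 - 6237140} = \sqrt{-6235663} = i \sqrt{6235663}$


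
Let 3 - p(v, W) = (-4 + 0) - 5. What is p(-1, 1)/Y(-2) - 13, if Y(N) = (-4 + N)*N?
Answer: -12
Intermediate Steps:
p(v, W) = 12 (p(v, W) = 3 - ((-4 + 0) - 5) = 3 - (-4 - 5) = 3 - 1*(-9) = 3 + 9 = 12)
Y(N) = N*(-4 + N)
p(-1, 1)/Y(-2) - 13 = 12/(-2*(-4 - 2)) - 13 = 12/(-2*(-6)) - 13 = 12/12 - 13 = (1/12)*12 - 13 = 1 - 13 = -12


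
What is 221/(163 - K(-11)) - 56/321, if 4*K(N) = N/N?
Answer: 82436/69657 ≈ 1.1835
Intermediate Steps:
K(N) = 1/4 (K(N) = (N/N)/4 = (1/4)*1 = 1/4)
221/(163 - K(-11)) - 56/321 = 221/(163 - 1*1/4) - 56/321 = 221/(163 - 1/4) - 56*1/321 = 221/(651/4) - 56/321 = 221*(4/651) - 56/321 = 884/651 - 56/321 = 82436/69657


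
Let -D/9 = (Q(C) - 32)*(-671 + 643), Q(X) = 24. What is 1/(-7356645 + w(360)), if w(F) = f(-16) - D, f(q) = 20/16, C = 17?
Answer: -4/29418511 ≈ -1.3597e-7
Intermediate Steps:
f(q) = 5/4 (f(q) = 20*(1/16) = 5/4)
D = -2016 (D = -9*(24 - 32)*(-671 + 643) = -(-72)*(-28) = -9*224 = -2016)
w(F) = 8069/4 (w(F) = 5/4 - 1*(-2016) = 5/4 + 2016 = 8069/4)
1/(-7356645 + w(360)) = 1/(-7356645 + 8069/4) = 1/(-29418511/4) = -4/29418511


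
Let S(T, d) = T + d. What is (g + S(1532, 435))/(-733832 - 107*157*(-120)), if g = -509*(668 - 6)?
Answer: -334991/1282048 ≈ -0.26129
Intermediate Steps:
g = -336958 (g = -509*662 = -336958)
(g + S(1532, 435))/(-733832 - 107*157*(-120)) = (-336958 + (1532 + 435))/(-733832 - 107*157*(-120)) = (-336958 + 1967)/(-733832 - 16799*(-120)) = -334991/(-733832 + 2015880) = -334991/1282048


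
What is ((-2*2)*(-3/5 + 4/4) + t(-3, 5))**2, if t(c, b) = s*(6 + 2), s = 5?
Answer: 36864/25 ≈ 1474.6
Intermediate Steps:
t(c, b) = 40 (t(c, b) = 5*(6 + 2) = 5*8 = 40)
((-2*2)*(-3/5 + 4/4) + t(-3, 5))**2 = ((-2*2)*(-3/5 + 4/4) + 40)**2 = (-4*(-3*1/5 + 4*(1/4)) + 40)**2 = (-4*(-3/5 + 1) + 40)**2 = (-4*2/5 + 40)**2 = (-8/5 + 40)**2 = (192/5)**2 = 36864/25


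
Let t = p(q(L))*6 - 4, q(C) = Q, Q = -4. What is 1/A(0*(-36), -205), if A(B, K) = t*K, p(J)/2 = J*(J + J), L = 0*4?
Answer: -1/77900 ≈ -1.2837e-5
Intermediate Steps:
L = 0
q(C) = -4
p(J) = 4*J² (p(J) = 2*(J*(J + J)) = 2*(J*(2*J)) = 2*(2*J²) = 4*J²)
t = 380 (t = (4*(-4)²)*6 - 4 = (4*16)*6 - 4 = 64*6 - 4 = 384 - 4 = 380)
A(B, K) = 380*K
1/A(0*(-36), -205) = 1/(380*(-205)) = 1/(-77900) = -1/77900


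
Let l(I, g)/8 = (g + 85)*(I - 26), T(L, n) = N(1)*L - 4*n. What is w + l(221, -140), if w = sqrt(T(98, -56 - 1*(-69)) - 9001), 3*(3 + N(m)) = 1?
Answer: -85800 + I*sqrt(83829)/3 ≈ -85800.0 + 96.511*I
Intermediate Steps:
N(m) = -8/3 (N(m) = -3 + (1/3)*1 = -3 + 1/3 = -8/3)
T(L, n) = -4*n - 8*L/3 (T(L, n) = -8*L/3 - 4*n = -4*n - 8*L/3)
l(I, g) = 8*(-26 + I)*(85 + g) (l(I, g) = 8*((g + 85)*(I - 26)) = 8*((85 + g)*(-26 + I)) = 8*((-26 + I)*(85 + g)) = 8*(-26 + I)*(85 + g))
w = I*sqrt(83829)/3 (w = sqrt((-4*(-56 - 1*(-69)) - 8/3*98) - 9001) = sqrt((-4*(-56 + 69) - 784/3) - 9001) = sqrt((-4*13 - 784/3) - 9001) = sqrt((-52 - 784/3) - 9001) = sqrt(-940/3 - 9001) = sqrt(-27943/3) = I*sqrt(83829)/3 ≈ 96.511*I)
w + l(221, -140) = I*sqrt(83829)/3 + (-17680 - 208*(-140) + 680*221 + 8*221*(-140)) = I*sqrt(83829)/3 + (-17680 + 29120 + 150280 - 247520) = I*sqrt(83829)/3 - 85800 = -85800 + I*sqrt(83829)/3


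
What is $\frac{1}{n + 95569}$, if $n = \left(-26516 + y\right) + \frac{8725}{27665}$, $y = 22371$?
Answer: $\frac{5533}{505850737} \approx 1.0938 \cdot 10^{-5}$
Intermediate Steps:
$n = - \frac{22932540}{5533}$ ($n = \left(-26516 + 22371\right) + \frac{8725}{27665} = -4145 + 8725 \cdot \frac{1}{27665} = -4145 + \frac{1745}{5533} = - \frac{22932540}{5533} \approx -4144.7$)
$\frac{1}{n + 95569} = \frac{1}{- \frac{22932540}{5533} + 95569} = \frac{1}{\frac{505850737}{5533}} = \frac{5533}{505850737}$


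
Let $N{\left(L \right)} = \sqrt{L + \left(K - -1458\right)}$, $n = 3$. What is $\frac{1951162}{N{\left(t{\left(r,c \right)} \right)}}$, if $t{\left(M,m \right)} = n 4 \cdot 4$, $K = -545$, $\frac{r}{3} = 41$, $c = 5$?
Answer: $\frac{1951162}{31} \approx 62941.0$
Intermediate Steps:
$r = 123$ ($r = 3 \cdot 41 = 123$)
$t{\left(M,m \right)} = 48$ ($t{\left(M,m \right)} = 3 \cdot 4 \cdot 4 = 12 \cdot 4 = 48$)
$N{\left(L \right)} = \sqrt{913 + L}$ ($N{\left(L \right)} = \sqrt{L - -913} = \sqrt{L + \left(-545 + 1458\right)} = \sqrt{L + 913} = \sqrt{913 + L}$)
$\frac{1951162}{N{\left(t{\left(r,c \right)} \right)}} = \frac{1951162}{\sqrt{913 + 48}} = \frac{1951162}{\sqrt{961}} = \frac{1951162}{31}$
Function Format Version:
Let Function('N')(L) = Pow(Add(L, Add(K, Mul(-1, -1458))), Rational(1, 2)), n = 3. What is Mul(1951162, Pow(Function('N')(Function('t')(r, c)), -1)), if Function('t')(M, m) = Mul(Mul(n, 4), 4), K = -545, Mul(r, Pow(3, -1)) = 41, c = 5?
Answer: Rational(1951162, 31) ≈ 62941.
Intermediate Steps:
r = 123 (r = Mul(3, 41) = 123)
Function('t')(M, m) = 48 (Function('t')(M, m) = Mul(Mul(3, 4), 4) = Mul(12, 4) = 48)
Function('N')(L) = Pow(Add(913, L), Rational(1, 2)) (Function('N')(L) = Pow(Add(L, Add(-545, Mul(-1, -1458))), Rational(1, 2)) = Pow(Add(L, Add(-545, 1458)), Rational(1, 2)) = Pow(Add(L, 913), Rational(1, 2)) = Pow(Add(913, L), Rational(1, 2)))
Mul(1951162, Pow(Function('N')(Function('t')(r, c)), -1)) = Mul(1951162, Pow(Pow(Add(913, 48), Rational(1, 2)), -1)) = Mul(1951162, Pow(Pow(961, Rational(1, 2)), -1)) = Mul(1951162, Pow(31, -1)) = Mul(1951162, Rational(1, 31)) = Rational(1951162, 31)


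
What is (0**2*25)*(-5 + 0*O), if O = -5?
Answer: 0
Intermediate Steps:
(0**2*25)*(-5 + 0*O) = (0**2*25)*(-5 + 0*(-5)) = (0*25)*(-5 + 0) = 0*(-5) = 0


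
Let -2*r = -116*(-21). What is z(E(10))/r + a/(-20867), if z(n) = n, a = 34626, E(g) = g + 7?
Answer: -867943/518694 ≈ -1.6733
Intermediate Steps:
E(g) = 7 + g
r = -1218 (r = -(-58)*(-21) = -½*2436 = -1218)
z(E(10))/r + a/(-20867) = (7 + 10)/(-1218) + 34626/(-20867) = 17*(-1/1218) + 34626*(-1/20867) = -17/1218 - 34626/20867 = -867943/518694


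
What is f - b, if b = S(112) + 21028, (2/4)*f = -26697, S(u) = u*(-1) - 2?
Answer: -74308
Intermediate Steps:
S(u) = -2 - u (S(u) = -u - 2 = -2 - u)
f = -53394 (f = 2*(-26697) = -53394)
b = 20914 (b = (-2 - 1*112) + 21028 = (-2 - 112) + 21028 = -114 + 21028 = 20914)
f - b = -53394 - 1*20914 = -53394 - 20914 = -74308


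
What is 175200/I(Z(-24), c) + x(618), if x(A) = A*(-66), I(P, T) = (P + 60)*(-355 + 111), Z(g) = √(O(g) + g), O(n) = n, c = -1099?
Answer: 6*(-414678*√3 + 6221995*I)/(61*(√3 - 15*I)) ≈ -40800.0 + 1.3637*I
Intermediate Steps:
Z(g) = √2*√g (Z(g) = √(g + g) = √(2*g) = √2*√g)
I(P, T) = -14640 - 244*P (I(P, T) = (60 + P)*(-244) = -14640 - 244*P)
x(A) = -66*A
175200/I(Z(-24), c) + x(618) = 175200/(-14640 - 244*√2*√(-24)) - 66*618 = 175200/(-14640 - 244*√2*2*I*√6) - 40788 = 175200/(-14640 - 976*I*√3) - 40788 = -40788 + 175200/(-14640 - 976*I*√3)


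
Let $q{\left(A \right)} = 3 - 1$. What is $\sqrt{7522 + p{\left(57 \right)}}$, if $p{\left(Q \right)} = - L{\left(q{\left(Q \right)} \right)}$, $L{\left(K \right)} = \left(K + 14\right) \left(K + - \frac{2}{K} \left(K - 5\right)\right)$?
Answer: $61 \sqrt{2} \approx 86.267$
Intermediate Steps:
$q{\left(A \right)} = 2$ ($q{\left(A \right)} = 3 - 1 = 2$)
$L{\left(K \right)} = \left(14 + K\right) \left(K - \frac{2 \left(-5 + K\right)}{K}\right)$ ($L{\left(K \right)} = \left(14 + K\right) \left(K + - \frac{2}{K} \left(-5 + K\right)\right) = \left(14 + K\right) \left(K - \frac{2 \left(-5 + K\right)}{K}\right)$)
$p{\left(Q \right)} = -80$ ($p{\left(Q \right)} = - (-18 + 2^{2} + 12 \cdot 2 + \frac{140}{2}) = - (-18 + 4 + 24 + 140 \cdot \frac{1}{2}) = - (-18 + 4 + 24 + 70) = \left(-1\right) 80 = -80$)
$\sqrt{7522 + p{\left(57 \right)}} = \sqrt{7522 - 80} = \sqrt{7442} = 61 \sqrt{2}$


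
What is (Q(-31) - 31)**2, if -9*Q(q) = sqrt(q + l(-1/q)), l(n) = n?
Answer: 804037/837 + 16*I*sqrt(465)/9 ≈ 960.62 + 38.336*I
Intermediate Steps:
Q(q) = -sqrt(q - 1/q)/9
(Q(-31) - 31)**2 = (-sqrt(-31 - 1/(-31))/9 - 31)**2 = (-sqrt(-31 - 1*(-1/31))/9 - 31)**2 = (-sqrt(-31 + 1/31)/9 - 31)**2 = (-8*I*sqrt(465)/279 - 31)**2 = (-31 - 8*I*sqrt(465)/279)**2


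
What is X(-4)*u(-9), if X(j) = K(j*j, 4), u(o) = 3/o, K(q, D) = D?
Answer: -4/3 ≈ -1.3333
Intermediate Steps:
X(j) = 4
X(-4)*u(-9) = 4*(3/(-9)) = 4*(3*(-1/9)) = 4*(-1/3) = -4/3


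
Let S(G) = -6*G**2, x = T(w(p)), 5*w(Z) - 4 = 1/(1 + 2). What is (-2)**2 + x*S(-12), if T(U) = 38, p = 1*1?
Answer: -32828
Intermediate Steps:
p = 1
w(Z) = 13/15 (w(Z) = 4/5 + 1/(5*(1 + 2)) = 4/5 + (1/5)/3 = 4/5 + (1/5)*(1/3) = 4/5 + 1/15 = 13/15)
x = 38
(-2)**2 + x*S(-12) = (-2)**2 + 38*(-6*(-12)**2) = 4 + 38*(-6*144) = 4 + 38*(-864) = 4 - 32832 = -32828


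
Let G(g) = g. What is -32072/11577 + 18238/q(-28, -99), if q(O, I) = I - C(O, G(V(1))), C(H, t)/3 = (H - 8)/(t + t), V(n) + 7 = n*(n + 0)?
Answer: -35767517/208386 ≈ -171.64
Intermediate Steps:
V(n) = -7 + n**2 (V(n) = -7 + n*(n + 0) = -7 + n*n = -7 + n**2)
C(H, t) = 3*(-8 + H)/(2*t) (C(H, t) = 3*((H - 8)/(t + t)) = 3*((-8 + H)/((2*t))) = 3*((-8 + H)*(1/(2*t))) = 3*((-8 + H)/(2*t)) = 3*(-8 + H)/(2*t))
q(O, I) = -2 + I + O/4 (q(O, I) = I - 3*(-8 + O)/(2*(-7 + 1**2)) = I - 3*(-8 + O)/(2*(-7 + 1)) = I - 3*(-8 + O)/(2*(-6)) = I - 3*(-1)*(-8 + O)/(2*6) = I - (2 - O/4) = I + (-2 + O/4) = -2 + I + O/4)
-32072/11577 + 18238/q(-28, -99) = -32072/11577 + 18238/(-2 - 99 + (1/4)*(-28)) = -32072*1/11577 + 18238/(-2 - 99 - 7) = -32072/11577 + 18238/(-108) = -32072/11577 + 18238*(-1/108) = -32072/11577 - 9119/54 = -35767517/208386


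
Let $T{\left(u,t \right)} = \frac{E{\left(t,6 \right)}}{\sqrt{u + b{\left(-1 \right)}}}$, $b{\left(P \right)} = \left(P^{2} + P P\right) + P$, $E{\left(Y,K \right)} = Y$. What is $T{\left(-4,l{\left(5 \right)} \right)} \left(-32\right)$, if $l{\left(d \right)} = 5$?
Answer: $\frac{160 i \sqrt{3}}{3} \approx 92.376 i$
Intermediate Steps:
$b{\left(P \right)} = P + 2 P^{2}$ ($b{\left(P \right)} = \left(P^{2} + P^{2}\right) + P = 2 P^{2} + P = P + 2 P^{2}$)
$T{\left(u,t \right)} = \frac{t}{\sqrt{1 + u}}$ ($T{\left(u,t \right)} = \frac{t}{\sqrt{u - \left(1 + 2 \left(-1\right)\right)}} = \frac{t}{\sqrt{u - \left(1 - 2\right)}} = \frac{t}{\sqrt{u - -1}} = \frac{t}{\sqrt{u + 1}} = \frac{t}{\sqrt{1 + u}}$)
$T{\left(-4,l{\left(5 \right)} \right)} \left(-32\right) = \frac{5}{\sqrt{1 - 4}} \left(-32\right) = \frac{5}{i \sqrt{3}} \left(-32\right) = 5 \left(- \frac{i \sqrt{3}}{3}\right) \left(-32\right) = - \frac{5 i \sqrt{3}}{3} \left(-32\right) = \frac{160 i \sqrt{3}}{3}$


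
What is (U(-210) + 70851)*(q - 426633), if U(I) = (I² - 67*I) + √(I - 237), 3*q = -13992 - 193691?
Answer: -63976439074 - 1487582*I*√447/3 ≈ -6.3976e+10 - 1.0484e+7*I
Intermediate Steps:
q = -207683/3 (q = (-13992 - 193691)/3 = (⅓)*(-207683) = -207683/3 ≈ -69228.)
U(I) = I² + √(-237 + I) - 67*I (U(I) = (I² - 67*I) + √(-237 + I) = I² + √(-237 + I) - 67*I)
(U(-210) + 70851)*(q - 426633) = (((-210)² + √(-237 - 210) - 67*(-210)) + 70851)*(-207683/3 - 426633) = ((44100 + √(-447) + 14070) + 70851)*(-1487582/3) = ((44100 + I*√447 + 14070) + 70851)*(-1487582/3) = ((58170 + I*√447) + 70851)*(-1487582/3) = (129021 + I*√447)*(-1487582/3) = -63976439074 - 1487582*I*√447/3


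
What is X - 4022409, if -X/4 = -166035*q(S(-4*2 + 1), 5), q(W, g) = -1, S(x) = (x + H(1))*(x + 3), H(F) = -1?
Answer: -4686549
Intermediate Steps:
S(x) = (-1 + x)*(3 + x) (S(x) = (x - 1)*(x + 3) = (-1 + x)*(3 + x))
X = -664140 (X = -(-664140)*(-1) = -4*166035 = -664140)
X - 4022409 = -664140 - 4022409 = -4686549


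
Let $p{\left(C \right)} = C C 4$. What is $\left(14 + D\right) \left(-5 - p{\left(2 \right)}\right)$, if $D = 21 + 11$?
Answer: $-966$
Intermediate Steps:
$D = 32$
$p{\left(C \right)} = 4 C^{2}$ ($p{\left(C \right)} = C^{2} \cdot 4 = 4 C^{2}$)
$\left(14 + D\right) \left(-5 - p{\left(2 \right)}\right) = \left(14 + 32\right) \left(-5 - 4 \cdot 2^{2}\right) = 46 \left(-5 - 4 \cdot 4\right) = 46 \left(-5 - 16\right) = 46 \left(-21\right) = -966$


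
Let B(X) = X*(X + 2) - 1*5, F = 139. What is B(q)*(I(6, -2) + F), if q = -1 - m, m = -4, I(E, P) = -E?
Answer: 1330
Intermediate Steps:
q = 3 (q = -1 - 1*(-4) = -1 + 4 = 3)
B(X) = -5 + X*(2 + X) (B(X) = X*(2 + X) - 5 = -5 + X*(2 + X))
B(q)*(I(6, -2) + F) = (-5 + 3**2 + 2*3)*(-1*6 + 139) = (-5 + 9 + 6)*(-6 + 139) = 10*133 = 1330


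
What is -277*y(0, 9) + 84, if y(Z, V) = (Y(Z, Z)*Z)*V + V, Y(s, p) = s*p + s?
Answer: -2409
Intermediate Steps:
Y(s, p) = s + p*s (Y(s, p) = p*s + s = s + p*s)
y(Z, V) = V + V*Z²*(1 + Z) (y(Z, V) = ((Z*(1 + Z))*Z)*V + V = (Z²*(1 + Z))*V + V = V*Z²*(1 + Z) + V = V + V*Z²*(1 + Z))
-277*y(0, 9) + 84 = -2493*(1 + 0²*(1 + 0)) + 84 = -2493*(1 + 0*1) + 84 = -2493*(1 + 0) + 84 = -2493 + 84 = -2409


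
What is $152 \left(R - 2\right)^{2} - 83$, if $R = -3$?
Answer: $3717$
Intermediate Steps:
$152 \left(R - 2\right)^{2} - 83 = 152 \left(-3 - 2\right)^{2} - 83 = 152 \left(-5\right)^{2} - 83 = 152 \cdot 25 - 83 = 3800 - 83 = 3717$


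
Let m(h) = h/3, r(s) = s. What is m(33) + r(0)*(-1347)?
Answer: 11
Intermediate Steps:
m(h) = h/3 (m(h) = h*(⅓) = h/3)
m(33) + r(0)*(-1347) = (⅓)*33 + 0*(-1347) = 11 + 0 = 11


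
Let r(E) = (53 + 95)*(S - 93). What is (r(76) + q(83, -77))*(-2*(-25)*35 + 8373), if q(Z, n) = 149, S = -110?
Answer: -302627085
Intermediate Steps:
r(E) = -30044 (r(E) = (53 + 95)*(-110 - 93) = 148*(-203) = -30044)
(r(76) + q(83, -77))*(-2*(-25)*35 + 8373) = (-30044 + 149)*(-2*(-25)*35 + 8373) = -29895*(50*35 + 8373) = -29895*(1750 + 8373) = -29895*10123 = -302627085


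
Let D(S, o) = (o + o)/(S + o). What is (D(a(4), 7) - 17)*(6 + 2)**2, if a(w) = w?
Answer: -11072/11 ≈ -1006.5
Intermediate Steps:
D(S, o) = 2*o/(S + o) (D(S, o) = (2*o)/(S + o) = 2*o/(S + o))
(D(a(4), 7) - 17)*(6 + 2)**2 = (2*7/(4 + 7) - 17)*(6 + 2)**2 = (2*7/11 - 17)*8**2 = (2*7*(1/11) - 17)*64 = (14/11 - 17)*64 = -173/11*64 = -11072/11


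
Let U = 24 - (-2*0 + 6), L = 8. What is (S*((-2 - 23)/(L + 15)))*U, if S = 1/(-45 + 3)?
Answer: 75/161 ≈ 0.46584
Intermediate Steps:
S = -1/42 (S = 1/(-42) = -1/42 ≈ -0.023810)
U = 18 (U = 24 - (0 + 6) = 24 - 1*6 = 24 - 6 = 18)
(S*((-2 - 23)/(L + 15)))*U = -(-2 - 23)/(42*(8 + 15))*18 = -(-25)/(42*23)*18 = -1/42*(-25/23)*18 = (25/966)*18 = 75/161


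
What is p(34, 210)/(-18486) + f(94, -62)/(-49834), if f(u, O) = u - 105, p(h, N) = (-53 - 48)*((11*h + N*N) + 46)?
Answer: 37346630171/153538554 ≈ 243.24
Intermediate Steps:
p(h, N) = -4646 - 1111*h - 101*N² (p(h, N) = -101*((11*h + N²) + 46) = -101*((N² + 11*h) + 46) = -101*(46 + N² + 11*h) = -4646 - 1111*h - 101*N²)
f(u, O) = -105 + u
p(34, 210)/(-18486) + f(94, -62)/(-49834) = (-4646 - 1111*34 - 101*210²)/(-18486) + (-105 + 94)/(-49834) = (-4646 - 37774 - 101*44100)*(-1/18486) - 11*(-1/49834) = (-4646 - 37774 - 4454100)*(-1/18486) + 11/49834 = -4496520*(-1/18486) + 11/49834 = 749420/3081 + 11/49834 = 37346630171/153538554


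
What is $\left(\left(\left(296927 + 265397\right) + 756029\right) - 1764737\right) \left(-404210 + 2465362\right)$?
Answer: $-920065274368$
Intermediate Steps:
$\left(\left(\left(296927 + 265397\right) + 756029\right) - 1764737\right) \left(-404210 + 2465362\right) = \left(\left(562324 + 756029\right) - 1764737\right) 2061152 = \left(1318353 - 1764737\right) 2061152 = \left(-446384\right) 2061152 = -920065274368$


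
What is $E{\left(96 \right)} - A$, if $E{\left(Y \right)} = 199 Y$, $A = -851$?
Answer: $19955$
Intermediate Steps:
$E{\left(96 \right)} - A = 199 \cdot 96 - -851 = 19104 + 851 = 19955$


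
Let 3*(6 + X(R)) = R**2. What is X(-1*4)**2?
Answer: 4/9 ≈ 0.44444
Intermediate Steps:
X(R) = -6 + R**2/3
X(-1*4)**2 = (-6 + (-1*4)**2/3)**2 = (-6 + (1/3)*(-4)**2)**2 = (-6 + (1/3)*16)**2 = (-6 + 16/3)**2 = (-2/3)**2 = 4/9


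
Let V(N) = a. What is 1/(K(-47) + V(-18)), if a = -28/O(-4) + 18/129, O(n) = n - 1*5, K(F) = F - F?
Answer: 387/1258 ≈ 0.30763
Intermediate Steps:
K(F) = 0
O(n) = -5 + n (O(n) = n - 5 = -5 + n)
a = 1258/387 (a = -28/(-5 - 4) + 18/129 = -28/(-9) + 18*(1/129) = -28*(-⅑) + 6/43 = 28/9 + 6/43 = 1258/387 ≈ 3.2506)
V(N) = 1258/387
1/(K(-47) + V(-18)) = 1/(0 + 1258/387) = 1/(1258/387) = 387/1258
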